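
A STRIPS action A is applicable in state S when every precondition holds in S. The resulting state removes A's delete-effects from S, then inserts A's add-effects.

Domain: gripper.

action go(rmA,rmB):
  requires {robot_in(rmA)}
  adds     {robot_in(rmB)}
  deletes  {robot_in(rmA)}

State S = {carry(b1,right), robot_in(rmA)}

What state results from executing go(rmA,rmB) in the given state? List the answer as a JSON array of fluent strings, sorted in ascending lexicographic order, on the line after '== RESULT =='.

Compute (S \ del) ∪ add:
  pre ⊆ S: {robot_in(rmA)} ⊆ S  — applicable
  S \ del = {carry(b1,right)}
  ∪ add   = {carry(b1,right), robot_in(rmB)}

== RESULT ==
["carry(b1,right)", "robot_in(rmB)"]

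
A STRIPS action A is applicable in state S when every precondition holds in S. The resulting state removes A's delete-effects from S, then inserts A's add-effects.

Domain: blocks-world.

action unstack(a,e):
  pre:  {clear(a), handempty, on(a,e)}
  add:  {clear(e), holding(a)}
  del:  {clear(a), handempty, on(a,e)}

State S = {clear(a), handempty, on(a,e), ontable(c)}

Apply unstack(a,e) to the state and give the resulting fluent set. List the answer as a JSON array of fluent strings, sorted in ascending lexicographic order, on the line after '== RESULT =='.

Progress:
  pre ⊆ S: {clear(a), handempty, on(a,e)} ⊆ S  — applicable
  S \ del = {ontable(c)}
  ∪ add   = {clear(e), holding(a), ontable(c)}

== RESULT ==
["clear(e)", "holding(a)", "ontable(c)"]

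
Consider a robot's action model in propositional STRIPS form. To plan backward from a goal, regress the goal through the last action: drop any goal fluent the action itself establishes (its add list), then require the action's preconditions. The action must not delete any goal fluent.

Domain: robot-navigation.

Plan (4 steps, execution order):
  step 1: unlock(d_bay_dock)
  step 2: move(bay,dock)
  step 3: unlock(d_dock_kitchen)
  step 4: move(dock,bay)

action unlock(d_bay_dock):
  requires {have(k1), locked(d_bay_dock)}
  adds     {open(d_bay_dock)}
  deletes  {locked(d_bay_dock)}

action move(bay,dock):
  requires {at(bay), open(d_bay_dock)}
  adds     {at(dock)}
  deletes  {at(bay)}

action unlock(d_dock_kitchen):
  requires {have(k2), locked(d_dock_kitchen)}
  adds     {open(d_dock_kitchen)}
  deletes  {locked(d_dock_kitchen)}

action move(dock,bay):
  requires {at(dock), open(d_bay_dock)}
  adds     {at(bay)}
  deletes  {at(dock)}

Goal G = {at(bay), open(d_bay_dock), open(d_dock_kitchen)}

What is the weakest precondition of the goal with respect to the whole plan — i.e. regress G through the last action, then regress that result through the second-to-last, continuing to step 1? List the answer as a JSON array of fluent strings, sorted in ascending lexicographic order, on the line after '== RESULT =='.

Regress step by step:
  through step 4 (move(dock,bay)): drop {at(bay)}, keep {open(d_bay_dock), open(d_dock_kitchen)}, require {at(dock), open(d_bay_dock)}
    → {at(dock), open(d_bay_dock), open(d_dock_kitchen)}
  through step 3 (unlock(d_dock_kitchen)): drop {open(d_dock_kitchen)}, keep {at(dock), open(d_bay_dock)}, require {have(k2), locked(d_dock_kitchen)}
    → {at(dock), have(k2), locked(d_dock_kitchen), open(d_bay_dock)}
  through step 2 (move(bay,dock)): drop {at(dock)}, keep {have(k2), locked(d_dock_kitchen), open(d_bay_dock)}, require {at(bay), open(d_bay_dock)}
    → {at(bay), have(k2), locked(d_dock_kitchen), open(d_bay_dock)}
  through step 1 (unlock(d_bay_dock)): drop {open(d_bay_dock)}, keep {at(bay), have(k2), locked(d_dock_kitchen)}, require {have(k1), locked(d_bay_dock)}
    → {at(bay), have(k1), have(k2), locked(d_bay_dock), locked(d_dock_kitchen)}

== RESULT ==
["at(bay)", "have(k1)", "have(k2)", "locked(d_bay_dock)", "locked(d_dock_kitchen)"]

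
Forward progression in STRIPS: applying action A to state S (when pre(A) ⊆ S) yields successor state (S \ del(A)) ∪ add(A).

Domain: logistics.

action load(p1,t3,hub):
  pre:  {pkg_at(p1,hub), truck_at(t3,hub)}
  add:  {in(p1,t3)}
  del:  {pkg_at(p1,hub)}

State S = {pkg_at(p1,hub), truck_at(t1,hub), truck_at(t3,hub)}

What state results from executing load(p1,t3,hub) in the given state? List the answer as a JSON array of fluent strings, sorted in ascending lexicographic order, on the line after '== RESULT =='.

Compute (S \ del) ∪ add:
  pre ⊆ S: {pkg_at(p1,hub), truck_at(t3,hub)} ⊆ S  — applicable
  S \ del = {truck_at(t1,hub), truck_at(t3,hub)}
  ∪ add   = {in(p1,t3), truck_at(t1,hub), truck_at(t3,hub)}

== RESULT ==
["in(p1,t3)", "truck_at(t1,hub)", "truck_at(t3,hub)"]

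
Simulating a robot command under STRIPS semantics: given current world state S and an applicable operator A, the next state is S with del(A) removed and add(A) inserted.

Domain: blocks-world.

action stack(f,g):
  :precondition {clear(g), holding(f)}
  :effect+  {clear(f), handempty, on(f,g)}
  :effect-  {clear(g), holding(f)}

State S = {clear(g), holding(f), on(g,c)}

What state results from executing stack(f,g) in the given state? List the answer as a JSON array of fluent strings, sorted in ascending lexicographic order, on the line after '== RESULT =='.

Progress:
  pre ⊆ S: {clear(g), holding(f)} ⊆ S  — applicable
  S \ del = {on(g,c)}
  ∪ add   = {clear(f), handempty, on(f,g), on(g,c)}

== RESULT ==
["clear(f)", "handempty", "on(f,g)", "on(g,c)"]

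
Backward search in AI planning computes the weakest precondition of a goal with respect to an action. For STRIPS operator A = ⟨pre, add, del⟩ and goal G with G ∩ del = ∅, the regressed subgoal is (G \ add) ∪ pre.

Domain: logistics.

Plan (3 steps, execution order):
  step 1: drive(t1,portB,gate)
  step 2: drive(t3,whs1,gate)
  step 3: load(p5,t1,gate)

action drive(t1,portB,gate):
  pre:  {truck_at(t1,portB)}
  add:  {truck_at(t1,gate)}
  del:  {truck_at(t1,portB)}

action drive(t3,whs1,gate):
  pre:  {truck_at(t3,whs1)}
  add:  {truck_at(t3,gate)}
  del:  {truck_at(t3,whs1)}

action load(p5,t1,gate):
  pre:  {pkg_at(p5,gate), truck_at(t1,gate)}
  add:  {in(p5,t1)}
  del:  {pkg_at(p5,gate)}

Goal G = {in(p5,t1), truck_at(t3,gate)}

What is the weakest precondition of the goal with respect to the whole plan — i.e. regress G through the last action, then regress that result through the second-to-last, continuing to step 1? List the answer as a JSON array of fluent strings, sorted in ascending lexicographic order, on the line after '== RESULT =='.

Regress step by step:
  through step 3 (load(p5,t1,gate)): drop {in(p5,t1)}, keep {truck_at(t3,gate)}, require {pkg_at(p5,gate), truck_at(t1,gate)}
    → {pkg_at(p5,gate), truck_at(t1,gate), truck_at(t3,gate)}
  through step 2 (drive(t3,whs1,gate)): drop {truck_at(t3,gate)}, keep {pkg_at(p5,gate), truck_at(t1,gate)}, require {truck_at(t3,whs1)}
    → {pkg_at(p5,gate), truck_at(t1,gate), truck_at(t3,whs1)}
  through step 1 (drive(t1,portB,gate)): drop {truck_at(t1,gate)}, keep {pkg_at(p5,gate), truck_at(t3,whs1)}, require {truck_at(t1,portB)}
    → {pkg_at(p5,gate), truck_at(t1,portB), truck_at(t3,whs1)}

== RESULT ==
["pkg_at(p5,gate)", "truck_at(t1,portB)", "truck_at(t3,whs1)"]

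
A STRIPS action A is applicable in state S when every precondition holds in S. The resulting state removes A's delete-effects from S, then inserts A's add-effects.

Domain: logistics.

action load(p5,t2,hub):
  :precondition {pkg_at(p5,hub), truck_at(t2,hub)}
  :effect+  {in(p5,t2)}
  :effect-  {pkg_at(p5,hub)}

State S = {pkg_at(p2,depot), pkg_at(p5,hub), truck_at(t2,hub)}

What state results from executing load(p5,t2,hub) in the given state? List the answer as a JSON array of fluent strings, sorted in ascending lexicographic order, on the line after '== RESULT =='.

Progress:
  pre ⊆ S: {pkg_at(p5,hub), truck_at(t2,hub)} ⊆ S  — applicable
  S \ del = {pkg_at(p2,depot), truck_at(t2,hub)}
  ∪ add   = {in(p5,t2), pkg_at(p2,depot), truck_at(t2,hub)}

== RESULT ==
["in(p5,t2)", "pkg_at(p2,depot)", "truck_at(t2,hub)"]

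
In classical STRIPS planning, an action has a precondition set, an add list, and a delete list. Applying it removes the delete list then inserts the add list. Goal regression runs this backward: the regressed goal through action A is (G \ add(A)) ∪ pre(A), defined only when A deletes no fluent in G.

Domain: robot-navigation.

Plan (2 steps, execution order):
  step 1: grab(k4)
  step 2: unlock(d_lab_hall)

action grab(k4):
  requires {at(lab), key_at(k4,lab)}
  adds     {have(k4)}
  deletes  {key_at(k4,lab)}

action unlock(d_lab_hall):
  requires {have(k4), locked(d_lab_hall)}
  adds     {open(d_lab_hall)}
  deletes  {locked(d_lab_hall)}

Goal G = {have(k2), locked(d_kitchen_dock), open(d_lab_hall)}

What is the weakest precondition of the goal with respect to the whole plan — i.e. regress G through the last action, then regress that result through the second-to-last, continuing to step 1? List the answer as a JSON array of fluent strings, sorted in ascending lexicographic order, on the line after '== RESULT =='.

Regress step by step:
  through step 2 (unlock(d_lab_hall)): drop {open(d_lab_hall)}, keep {have(k2), locked(d_kitchen_dock)}, require {have(k4), locked(d_lab_hall)}
    → {have(k2), have(k4), locked(d_kitchen_dock), locked(d_lab_hall)}
  through step 1 (grab(k4)): drop {have(k4)}, keep {have(k2), locked(d_kitchen_dock), locked(d_lab_hall)}, require {at(lab), key_at(k4,lab)}
    → {at(lab), have(k2), key_at(k4,lab), locked(d_kitchen_dock), locked(d_lab_hall)}

== RESULT ==
["at(lab)", "have(k2)", "key_at(k4,lab)", "locked(d_kitchen_dock)", "locked(d_lab_hall)"]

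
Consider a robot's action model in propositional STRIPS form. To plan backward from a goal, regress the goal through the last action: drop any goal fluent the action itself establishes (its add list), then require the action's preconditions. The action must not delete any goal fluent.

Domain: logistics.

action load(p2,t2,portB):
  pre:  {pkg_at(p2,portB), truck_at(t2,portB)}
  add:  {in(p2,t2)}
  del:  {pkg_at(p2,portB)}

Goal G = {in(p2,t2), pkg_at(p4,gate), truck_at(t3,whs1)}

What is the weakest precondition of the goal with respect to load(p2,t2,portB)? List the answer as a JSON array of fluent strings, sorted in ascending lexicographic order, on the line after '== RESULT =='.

Regress:
  G ∩ del = {}  (empty — regression defined)
  G \ add = {in(p2,t2), pkg_at(p4,gate), truck_at(t3,whs1)} \ {in(p2,t2)} = {pkg_at(p4,gate), truck_at(t3,whs1)}
  ∪ pre   = {pkg_at(p4,gate), truck_at(t3,whs1)} ∪ {pkg_at(p2,portB), truck_at(t2,portB)}
          = {pkg_at(p2,portB), pkg_at(p4,gate), truck_at(t2,portB), truck_at(t3,whs1)}

== RESULT ==
["pkg_at(p2,portB)", "pkg_at(p4,gate)", "truck_at(t2,portB)", "truck_at(t3,whs1)"]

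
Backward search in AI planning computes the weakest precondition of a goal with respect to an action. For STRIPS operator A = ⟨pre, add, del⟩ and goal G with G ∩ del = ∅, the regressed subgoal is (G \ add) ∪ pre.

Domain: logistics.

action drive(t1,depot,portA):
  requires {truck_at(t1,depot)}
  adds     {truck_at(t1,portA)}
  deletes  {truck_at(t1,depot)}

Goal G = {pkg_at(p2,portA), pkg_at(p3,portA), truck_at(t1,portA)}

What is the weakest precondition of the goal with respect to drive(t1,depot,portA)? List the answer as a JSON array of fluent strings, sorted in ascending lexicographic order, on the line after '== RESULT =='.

Regress:
  G ∩ del = {}  (empty — regression defined)
  G \ add = {pkg_at(p2,portA), pkg_at(p3,portA), truck_at(t1,portA)} \ {truck_at(t1,portA)} = {pkg_at(p2,portA), pkg_at(p3,portA)}
  ∪ pre   = {pkg_at(p2,portA), pkg_at(p3,portA)} ∪ {truck_at(t1,depot)}
          = {pkg_at(p2,portA), pkg_at(p3,portA), truck_at(t1,depot)}

== RESULT ==
["pkg_at(p2,portA)", "pkg_at(p3,portA)", "truck_at(t1,depot)"]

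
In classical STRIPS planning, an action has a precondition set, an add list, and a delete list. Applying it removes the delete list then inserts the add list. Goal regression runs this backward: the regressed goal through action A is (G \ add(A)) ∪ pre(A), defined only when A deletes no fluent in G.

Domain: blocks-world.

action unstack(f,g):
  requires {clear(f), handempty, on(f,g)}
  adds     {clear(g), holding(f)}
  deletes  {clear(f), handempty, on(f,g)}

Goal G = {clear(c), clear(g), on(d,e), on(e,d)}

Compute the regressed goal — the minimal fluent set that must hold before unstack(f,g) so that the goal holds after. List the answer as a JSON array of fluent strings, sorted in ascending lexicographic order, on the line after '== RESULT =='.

Regress:
  G ∩ del = {}  (empty — regression defined)
  G \ add = {clear(c), clear(g), on(d,e), on(e,d)} \ {clear(g), holding(f)} = {clear(c), on(d,e), on(e,d)}
  ∪ pre   = {clear(c), on(d,e), on(e,d)} ∪ {clear(f), handempty, on(f,g)}
          = {clear(c), clear(f), handempty, on(d,e), on(e,d), on(f,g)}

== RESULT ==
["clear(c)", "clear(f)", "handempty", "on(d,e)", "on(e,d)", "on(f,g)"]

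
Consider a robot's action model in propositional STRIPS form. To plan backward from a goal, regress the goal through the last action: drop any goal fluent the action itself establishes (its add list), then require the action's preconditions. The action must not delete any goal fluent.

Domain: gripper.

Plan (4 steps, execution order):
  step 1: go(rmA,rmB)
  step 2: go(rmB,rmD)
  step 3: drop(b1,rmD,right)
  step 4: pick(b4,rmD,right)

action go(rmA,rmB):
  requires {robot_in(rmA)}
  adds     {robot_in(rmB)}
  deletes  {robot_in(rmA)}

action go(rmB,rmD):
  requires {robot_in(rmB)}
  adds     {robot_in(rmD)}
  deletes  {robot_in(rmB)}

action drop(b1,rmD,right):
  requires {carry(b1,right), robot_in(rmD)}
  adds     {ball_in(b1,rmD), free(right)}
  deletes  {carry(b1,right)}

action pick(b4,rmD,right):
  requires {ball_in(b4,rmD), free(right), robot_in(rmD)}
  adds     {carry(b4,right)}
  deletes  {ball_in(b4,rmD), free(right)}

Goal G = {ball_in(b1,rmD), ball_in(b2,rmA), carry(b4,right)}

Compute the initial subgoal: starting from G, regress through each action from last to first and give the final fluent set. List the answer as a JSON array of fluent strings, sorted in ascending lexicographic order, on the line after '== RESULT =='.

Regress step by step:
  through step 4 (pick(b4,rmD,right)): drop {carry(b4,right)}, keep {ball_in(b1,rmD), ball_in(b2,rmA)}, require {ball_in(b4,rmD), free(right), robot_in(rmD)}
    → {ball_in(b1,rmD), ball_in(b2,rmA), ball_in(b4,rmD), free(right), robot_in(rmD)}
  through step 3 (drop(b1,rmD,right)): drop {ball_in(b1,rmD), free(right)}, keep {ball_in(b2,rmA), ball_in(b4,rmD), robot_in(rmD)}, require {carry(b1,right), robot_in(rmD)}
    → {ball_in(b2,rmA), ball_in(b4,rmD), carry(b1,right), robot_in(rmD)}
  through step 2 (go(rmB,rmD)): drop {robot_in(rmD)}, keep {ball_in(b2,rmA), ball_in(b4,rmD), carry(b1,right)}, require {robot_in(rmB)}
    → {ball_in(b2,rmA), ball_in(b4,rmD), carry(b1,right), robot_in(rmB)}
  through step 1 (go(rmA,rmB)): drop {robot_in(rmB)}, keep {ball_in(b2,rmA), ball_in(b4,rmD), carry(b1,right)}, require {robot_in(rmA)}
    → {ball_in(b2,rmA), ball_in(b4,rmD), carry(b1,right), robot_in(rmA)}

== RESULT ==
["ball_in(b2,rmA)", "ball_in(b4,rmD)", "carry(b1,right)", "robot_in(rmA)"]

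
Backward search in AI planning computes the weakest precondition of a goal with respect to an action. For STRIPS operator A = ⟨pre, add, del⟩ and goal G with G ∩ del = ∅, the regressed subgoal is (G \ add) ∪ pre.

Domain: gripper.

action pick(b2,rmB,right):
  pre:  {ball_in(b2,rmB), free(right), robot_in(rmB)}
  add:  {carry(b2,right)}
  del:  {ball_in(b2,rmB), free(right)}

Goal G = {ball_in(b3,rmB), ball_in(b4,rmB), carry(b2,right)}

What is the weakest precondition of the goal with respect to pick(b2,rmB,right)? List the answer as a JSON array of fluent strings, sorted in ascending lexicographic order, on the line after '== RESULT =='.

Regress:
  G ∩ del = {}  (empty — regression defined)
  G \ add = {ball_in(b3,rmB), ball_in(b4,rmB), carry(b2,right)} \ {carry(b2,right)} = {ball_in(b3,rmB), ball_in(b4,rmB)}
  ∪ pre   = {ball_in(b3,rmB), ball_in(b4,rmB)} ∪ {ball_in(b2,rmB), free(right), robot_in(rmB)}
          = {ball_in(b2,rmB), ball_in(b3,rmB), ball_in(b4,rmB), free(right), robot_in(rmB)}

== RESULT ==
["ball_in(b2,rmB)", "ball_in(b3,rmB)", "ball_in(b4,rmB)", "free(right)", "robot_in(rmB)"]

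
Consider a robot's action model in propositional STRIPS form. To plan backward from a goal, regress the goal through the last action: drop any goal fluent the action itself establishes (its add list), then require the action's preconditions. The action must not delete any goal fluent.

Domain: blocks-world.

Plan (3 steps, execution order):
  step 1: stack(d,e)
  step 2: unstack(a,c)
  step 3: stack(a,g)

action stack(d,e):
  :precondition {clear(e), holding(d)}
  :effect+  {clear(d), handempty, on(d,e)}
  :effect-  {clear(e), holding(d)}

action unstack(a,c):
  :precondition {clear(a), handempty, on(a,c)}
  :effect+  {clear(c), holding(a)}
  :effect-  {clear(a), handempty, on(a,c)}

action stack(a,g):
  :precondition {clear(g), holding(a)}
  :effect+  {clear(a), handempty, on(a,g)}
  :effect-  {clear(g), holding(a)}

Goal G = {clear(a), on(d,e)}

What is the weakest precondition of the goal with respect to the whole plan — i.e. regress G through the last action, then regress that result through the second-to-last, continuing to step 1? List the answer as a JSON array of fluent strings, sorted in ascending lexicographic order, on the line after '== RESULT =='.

Regress step by step:
  through step 3 (stack(a,g)): drop {clear(a)}, keep {on(d,e)}, require {clear(g), holding(a)}
    → {clear(g), holding(a), on(d,e)}
  through step 2 (unstack(a,c)): drop {holding(a)}, keep {clear(g), on(d,e)}, require {clear(a), handempty, on(a,c)}
    → {clear(a), clear(g), handempty, on(a,c), on(d,e)}
  through step 1 (stack(d,e)): drop {handempty, on(d,e)}, keep {clear(a), clear(g), on(a,c)}, require {clear(e), holding(d)}
    → {clear(a), clear(e), clear(g), holding(d), on(a,c)}

== RESULT ==
["clear(a)", "clear(e)", "clear(g)", "holding(d)", "on(a,c)"]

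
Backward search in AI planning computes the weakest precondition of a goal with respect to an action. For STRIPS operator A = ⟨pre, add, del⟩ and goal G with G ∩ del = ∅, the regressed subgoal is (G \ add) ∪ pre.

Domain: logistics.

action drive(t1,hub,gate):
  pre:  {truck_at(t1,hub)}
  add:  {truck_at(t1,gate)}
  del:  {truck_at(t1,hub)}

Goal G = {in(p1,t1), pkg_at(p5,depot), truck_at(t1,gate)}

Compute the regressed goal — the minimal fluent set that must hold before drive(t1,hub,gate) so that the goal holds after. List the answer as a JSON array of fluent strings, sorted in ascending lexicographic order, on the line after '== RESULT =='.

Regress:
  G ∩ del = {}  (empty — regression defined)
  G \ add = {in(p1,t1), pkg_at(p5,depot), truck_at(t1,gate)} \ {truck_at(t1,gate)} = {in(p1,t1), pkg_at(p5,depot)}
  ∪ pre   = {in(p1,t1), pkg_at(p5,depot)} ∪ {truck_at(t1,hub)}
          = {in(p1,t1), pkg_at(p5,depot), truck_at(t1,hub)}

== RESULT ==
["in(p1,t1)", "pkg_at(p5,depot)", "truck_at(t1,hub)"]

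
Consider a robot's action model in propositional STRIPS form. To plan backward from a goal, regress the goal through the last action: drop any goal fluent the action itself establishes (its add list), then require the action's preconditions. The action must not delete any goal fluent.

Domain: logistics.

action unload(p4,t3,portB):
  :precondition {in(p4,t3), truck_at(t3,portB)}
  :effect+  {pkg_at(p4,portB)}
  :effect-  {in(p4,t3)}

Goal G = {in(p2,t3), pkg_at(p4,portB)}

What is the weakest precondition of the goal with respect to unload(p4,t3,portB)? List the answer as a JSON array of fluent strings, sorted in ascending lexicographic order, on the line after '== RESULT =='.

Regress:
  G ∩ del = {}  (empty — regression defined)
  G \ add = {in(p2,t3), pkg_at(p4,portB)} \ {pkg_at(p4,portB)} = {in(p2,t3)}
  ∪ pre   = {in(p2,t3)} ∪ {in(p4,t3), truck_at(t3,portB)}
          = {in(p2,t3), in(p4,t3), truck_at(t3,portB)}

== RESULT ==
["in(p2,t3)", "in(p4,t3)", "truck_at(t3,portB)"]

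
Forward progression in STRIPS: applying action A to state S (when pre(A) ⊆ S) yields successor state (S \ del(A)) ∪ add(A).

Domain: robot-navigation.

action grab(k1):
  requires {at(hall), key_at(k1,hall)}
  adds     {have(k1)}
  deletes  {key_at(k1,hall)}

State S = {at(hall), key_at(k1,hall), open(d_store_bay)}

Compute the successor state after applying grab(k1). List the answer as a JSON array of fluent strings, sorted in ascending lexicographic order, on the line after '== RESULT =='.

Compute (S \ del) ∪ add:
  pre ⊆ S: {at(hall), key_at(k1,hall)} ⊆ S  — applicable
  S \ del = {at(hall), open(d_store_bay)}
  ∪ add   = {at(hall), have(k1), open(d_store_bay)}

== RESULT ==
["at(hall)", "have(k1)", "open(d_store_bay)"]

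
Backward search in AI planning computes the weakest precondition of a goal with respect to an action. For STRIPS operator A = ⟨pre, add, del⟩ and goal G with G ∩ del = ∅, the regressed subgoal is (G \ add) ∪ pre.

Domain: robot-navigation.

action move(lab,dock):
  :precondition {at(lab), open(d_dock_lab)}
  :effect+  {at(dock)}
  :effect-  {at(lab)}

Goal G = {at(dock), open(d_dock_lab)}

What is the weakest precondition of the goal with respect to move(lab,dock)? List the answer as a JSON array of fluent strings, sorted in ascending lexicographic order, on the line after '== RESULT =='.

Compute (G \ add) ∪ pre:
  G ∩ del = {}  (empty — regression defined)
  G \ add = {at(dock), open(d_dock_lab)} \ {at(dock)} = {open(d_dock_lab)}
  ∪ pre   = {open(d_dock_lab)} ∪ {at(lab), open(d_dock_lab)}
          = {at(lab), open(d_dock_lab)}

== RESULT ==
["at(lab)", "open(d_dock_lab)"]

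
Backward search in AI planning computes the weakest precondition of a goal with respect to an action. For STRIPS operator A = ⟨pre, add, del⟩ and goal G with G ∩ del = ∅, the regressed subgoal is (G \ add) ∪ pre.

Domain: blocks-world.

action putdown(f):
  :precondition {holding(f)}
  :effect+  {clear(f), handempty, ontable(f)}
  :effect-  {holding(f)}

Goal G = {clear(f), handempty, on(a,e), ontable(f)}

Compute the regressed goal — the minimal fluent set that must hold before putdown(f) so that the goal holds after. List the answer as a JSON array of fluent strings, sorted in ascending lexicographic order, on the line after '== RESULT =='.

Regress:
  G ∩ del = {}  (empty — regression defined)
  G \ add = {clear(f), handempty, on(a,e), ontable(f)} \ {clear(f), handempty, ontable(f)} = {on(a,e)}
  ∪ pre   = {on(a,e)} ∪ {holding(f)}
          = {holding(f), on(a,e)}

== RESULT ==
["holding(f)", "on(a,e)"]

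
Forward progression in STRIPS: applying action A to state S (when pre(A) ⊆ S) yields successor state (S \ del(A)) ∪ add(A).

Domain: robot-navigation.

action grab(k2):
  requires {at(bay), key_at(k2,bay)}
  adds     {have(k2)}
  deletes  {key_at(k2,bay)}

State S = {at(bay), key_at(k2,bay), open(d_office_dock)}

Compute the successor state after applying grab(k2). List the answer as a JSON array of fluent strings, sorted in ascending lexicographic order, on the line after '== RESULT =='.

Progress:
  pre ⊆ S: {at(bay), key_at(k2,bay)} ⊆ S  — applicable
  S \ del = {at(bay), open(d_office_dock)}
  ∪ add   = {at(bay), have(k2), open(d_office_dock)}

== RESULT ==
["at(bay)", "have(k2)", "open(d_office_dock)"]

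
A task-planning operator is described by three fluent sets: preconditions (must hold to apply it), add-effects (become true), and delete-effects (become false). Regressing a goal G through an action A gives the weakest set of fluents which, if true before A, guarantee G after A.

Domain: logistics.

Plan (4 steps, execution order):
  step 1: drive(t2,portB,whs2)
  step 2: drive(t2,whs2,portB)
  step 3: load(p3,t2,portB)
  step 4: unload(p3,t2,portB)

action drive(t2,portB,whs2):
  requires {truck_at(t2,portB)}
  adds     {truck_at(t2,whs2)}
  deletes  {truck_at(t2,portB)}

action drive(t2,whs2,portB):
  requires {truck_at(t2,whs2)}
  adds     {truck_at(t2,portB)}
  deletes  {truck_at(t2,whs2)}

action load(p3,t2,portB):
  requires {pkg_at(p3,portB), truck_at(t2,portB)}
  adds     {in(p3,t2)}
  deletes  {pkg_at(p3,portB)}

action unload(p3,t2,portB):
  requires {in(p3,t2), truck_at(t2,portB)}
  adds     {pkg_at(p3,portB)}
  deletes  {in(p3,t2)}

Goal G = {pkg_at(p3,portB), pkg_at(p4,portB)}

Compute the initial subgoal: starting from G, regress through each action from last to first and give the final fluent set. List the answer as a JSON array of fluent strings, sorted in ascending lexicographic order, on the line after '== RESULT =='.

Regress step by step:
  through step 4 (unload(p3,t2,portB)): drop {pkg_at(p3,portB)}, keep {pkg_at(p4,portB)}, require {in(p3,t2), truck_at(t2,portB)}
    → {in(p3,t2), pkg_at(p4,portB), truck_at(t2,portB)}
  through step 3 (load(p3,t2,portB)): drop {in(p3,t2)}, keep {pkg_at(p4,portB), truck_at(t2,portB)}, require {pkg_at(p3,portB), truck_at(t2,portB)}
    → {pkg_at(p3,portB), pkg_at(p4,portB), truck_at(t2,portB)}
  through step 2 (drive(t2,whs2,portB)): drop {truck_at(t2,portB)}, keep {pkg_at(p3,portB), pkg_at(p4,portB)}, require {truck_at(t2,whs2)}
    → {pkg_at(p3,portB), pkg_at(p4,portB), truck_at(t2,whs2)}
  through step 1 (drive(t2,portB,whs2)): drop {truck_at(t2,whs2)}, keep {pkg_at(p3,portB), pkg_at(p4,portB)}, require {truck_at(t2,portB)}
    → {pkg_at(p3,portB), pkg_at(p4,portB), truck_at(t2,portB)}

== RESULT ==
["pkg_at(p3,portB)", "pkg_at(p4,portB)", "truck_at(t2,portB)"]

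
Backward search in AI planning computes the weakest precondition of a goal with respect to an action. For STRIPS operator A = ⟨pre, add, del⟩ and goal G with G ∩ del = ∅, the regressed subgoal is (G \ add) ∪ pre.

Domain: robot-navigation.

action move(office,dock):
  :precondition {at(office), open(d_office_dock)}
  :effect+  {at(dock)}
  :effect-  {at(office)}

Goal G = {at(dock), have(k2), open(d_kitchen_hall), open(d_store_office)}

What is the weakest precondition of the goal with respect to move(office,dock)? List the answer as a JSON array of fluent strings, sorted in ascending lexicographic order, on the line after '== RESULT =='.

Compute (G \ add) ∪ pre:
  G ∩ del = {}  (empty — regression defined)
  G \ add = {at(dock), have(k2), open(d_kitchen_hall), open(d_store_office)} \ {at(dock)} = {have(k2), open(d_kitchen_hall), open(d_store_office)}
  ∪ pre   = {have(k2), open(d_kitchen_hall), open(d_store_office)} ∪ {at(office), open(d_office_dock)}
          = {at(office), have(k2), open(d_kitchen_hall), open(d_office_dock), open(d_store_office)}

== RESULT ==
["at(office)", "have(k2)", "open(d_kitchen_hall)", "open(d_office_dock)", "open(d_store_office)"]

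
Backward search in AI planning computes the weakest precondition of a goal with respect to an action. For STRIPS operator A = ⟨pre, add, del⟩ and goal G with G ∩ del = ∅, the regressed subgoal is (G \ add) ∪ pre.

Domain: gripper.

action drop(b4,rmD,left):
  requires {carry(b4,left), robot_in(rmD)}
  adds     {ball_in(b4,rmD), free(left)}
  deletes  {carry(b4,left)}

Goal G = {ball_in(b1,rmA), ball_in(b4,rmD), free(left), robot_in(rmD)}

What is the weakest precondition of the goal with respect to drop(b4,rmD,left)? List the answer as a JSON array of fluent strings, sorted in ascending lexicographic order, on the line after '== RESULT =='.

Compute (G \ add) ∪ pre:
  G ∩ del = {}  (empty — regression defined)
  G \ add = {ball_in(b1,rmA), ball_in(b4,rmD), free(left), robot_in(rmD)} \ {ball_in(b4,rmD), free(left)} = {ball_in(b1,rmA), robot_in(rmD)}
  ∪ pre   = {ball_in(b1,rmA), robot_in(rmD)} ∪ {carry(b4,left), robot_in(rmD)}
          = {ball_in(b1,rmA), carry(b4,left), robot_in(rmD)}

== RESULT ==
["ball_in(b1,rmA)", "carry(b4,left)", "robot_in(rmD)"]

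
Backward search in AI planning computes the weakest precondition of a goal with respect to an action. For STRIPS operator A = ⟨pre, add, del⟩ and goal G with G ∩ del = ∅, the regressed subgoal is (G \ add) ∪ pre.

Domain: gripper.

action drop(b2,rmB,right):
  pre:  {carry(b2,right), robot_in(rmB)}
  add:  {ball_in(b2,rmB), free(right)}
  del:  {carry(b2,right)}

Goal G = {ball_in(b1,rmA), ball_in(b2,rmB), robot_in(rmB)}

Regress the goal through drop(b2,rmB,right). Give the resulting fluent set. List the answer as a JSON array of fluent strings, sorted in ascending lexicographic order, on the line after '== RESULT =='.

Compute (G \ add) ∪ pre:
  G ∩ del = {}  (empty — regression defined)
  G \ add = {ball_in(b1,rmA), ball_in(b2,rmB), robot_in(rmB)} \ {ball_in(b2,rmB), free(right)} = {ball_in(b1,rmA), robot_in(rmB)}
  ∪ pre   = {ball_in(b1,rmA), robot_in(rmB)} ∪ {carry(b2,right), robot_in(rmB)}
          = {ball_in(b1,rmA), carry(b2,right), robot_in(rmB)}

== RESULT ==
["ball_in(b1,rmA)", "carry(b2,right)", "robot_in(rmB)"]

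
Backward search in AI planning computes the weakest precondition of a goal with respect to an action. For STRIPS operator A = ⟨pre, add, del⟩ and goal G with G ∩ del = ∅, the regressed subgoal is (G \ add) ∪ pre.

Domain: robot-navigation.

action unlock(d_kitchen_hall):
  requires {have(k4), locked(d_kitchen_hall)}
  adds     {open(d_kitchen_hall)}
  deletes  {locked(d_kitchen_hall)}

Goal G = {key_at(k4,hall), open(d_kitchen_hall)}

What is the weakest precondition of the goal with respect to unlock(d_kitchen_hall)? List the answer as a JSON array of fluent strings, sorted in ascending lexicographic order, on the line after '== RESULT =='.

Regress:
  G ∩ del = {}  (empty — regression defined)
  G \ add = {key_at(k4,hall), open(d_kitchen_hall)} \ {open(d_kitchen_hall)} = {key_at(k4,hall)}
  ∪ pre   = {key_at(k4,hall)} ∪ {have(k4), locked(d_kitchen_hall)}
          = {have(k4), key_at(k4,hall), locked(d_kitchen_hall)}

== RESULT ==
["have(k4)", "key_at(k4,hall)", "locked(d_kitchen_hall)"]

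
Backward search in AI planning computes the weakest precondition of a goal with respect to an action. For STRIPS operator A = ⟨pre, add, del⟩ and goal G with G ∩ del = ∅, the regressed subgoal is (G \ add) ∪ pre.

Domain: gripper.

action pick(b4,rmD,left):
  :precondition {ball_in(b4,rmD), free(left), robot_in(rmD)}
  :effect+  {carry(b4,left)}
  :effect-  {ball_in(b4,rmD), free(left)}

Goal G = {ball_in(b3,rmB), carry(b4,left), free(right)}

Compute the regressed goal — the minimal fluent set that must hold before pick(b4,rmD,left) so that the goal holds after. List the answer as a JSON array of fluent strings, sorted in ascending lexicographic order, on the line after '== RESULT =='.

Compute (G \ add) ∪ pre:
  G ∩ del = {}  (empty — regression defined)
  G \ add = {ball_in(b3,rmB), carry(b4,left), free(right)} \ {carry(b4,left)} = {ball_in(b3,rmB), free(right)}
  ∪ pre   = {ball_in(b3,rmB), free(right)} ∪ {ball_in(b4,rmD), free(left), robot_in(rmD)}
          = {ball_in(b3,rmB), ball_in(b4,rmD), free(left), free(right), robot_in(rmD)}

== RESULT ==
["ball_in(b3,rmB)", "ball_in(b4,rmD)", "free(left)", "free(right)", "robot_in(rmD)"]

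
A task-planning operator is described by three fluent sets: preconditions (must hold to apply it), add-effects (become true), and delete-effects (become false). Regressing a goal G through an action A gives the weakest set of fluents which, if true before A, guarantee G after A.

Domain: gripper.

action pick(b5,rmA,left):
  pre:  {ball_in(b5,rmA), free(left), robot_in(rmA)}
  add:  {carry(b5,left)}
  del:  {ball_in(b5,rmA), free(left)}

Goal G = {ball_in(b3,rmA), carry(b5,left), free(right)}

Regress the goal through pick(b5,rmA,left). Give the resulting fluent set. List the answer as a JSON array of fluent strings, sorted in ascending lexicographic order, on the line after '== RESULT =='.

Regress:
  G ∩ del = {}  (empty — regression defined)
  G \ add = {ball_in(b3,rmA), carry(b5,left), free(right)} \ {carry(b5,left)} = {ball_in(b3,rmA), free(right)}
  ∪ pre   = {ball_in(b3,rmA), free(right)} ∪ {ball_in(b5,rmA), free(left), robot_in(rmA)}
          = {ball_in(b3,rmA), ball_in(b5,rmA), free(left), free(right), robot_in(rmA)}

== RESULT ==
["ball_in(b3,rmA)", "ball_in(b5,rmA)", "free(left)", "free(right)", "robot_in(rmA)"]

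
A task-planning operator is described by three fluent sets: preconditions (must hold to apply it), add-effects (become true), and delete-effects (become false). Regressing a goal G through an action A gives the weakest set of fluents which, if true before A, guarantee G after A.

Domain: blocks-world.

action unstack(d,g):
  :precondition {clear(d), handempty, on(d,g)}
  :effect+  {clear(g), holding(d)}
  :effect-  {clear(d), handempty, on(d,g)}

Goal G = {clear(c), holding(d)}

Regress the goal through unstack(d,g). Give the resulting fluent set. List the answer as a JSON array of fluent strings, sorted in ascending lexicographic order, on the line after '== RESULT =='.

Compute (G \ add) ∪ pre:
  G ∩ del = {}  (empty — regression defined)
  G \ add = {clear(c), holding(d)} \ {clear(g), holding(d)} = {clear(c)}
  ∪ pre   = {clear(c)} ∪ {clear(d), handempty, on(d,g)}
          = {clear(c), clear(d), handempty, on(d,g)}

== RESULT ==
["clear(c)", "clear(d)", "handempty", "on(d,g)"]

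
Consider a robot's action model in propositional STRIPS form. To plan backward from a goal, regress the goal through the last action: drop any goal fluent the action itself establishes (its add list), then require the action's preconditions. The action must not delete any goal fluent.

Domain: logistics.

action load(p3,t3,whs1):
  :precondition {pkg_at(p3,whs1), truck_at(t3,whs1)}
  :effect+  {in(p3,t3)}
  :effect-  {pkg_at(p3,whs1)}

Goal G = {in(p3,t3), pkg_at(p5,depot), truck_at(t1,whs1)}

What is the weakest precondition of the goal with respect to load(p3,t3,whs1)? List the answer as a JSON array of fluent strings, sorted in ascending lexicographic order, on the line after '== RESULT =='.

Regress:
  G ∩ del = {}  (empty — regression defined)
  G \ add = {in(p3,t3), pkg_at(p5,depot), truck_at(t1,whs1)} \ {in(p3,t3)} = {pkg_at(p5,depot), truck_at(t1,whs1)}
  ∪ pre   = {pkg_at(p5,depot), truck_at(t1,whs1)} ∪ {pkg_at(p3,whs1), truck_at(t3,whs1)}
          = {pkg_at(p3,whs1), pkg_at(p5,depot), truck_at(t1,whs1), truck_at(t3,whs1)}

== RESULT ==
["pkg_at(p3,whs1)", "pkg_at(p5,depot)", "truck_at(t1,whs1)", "truck_at(t3,whs1)"]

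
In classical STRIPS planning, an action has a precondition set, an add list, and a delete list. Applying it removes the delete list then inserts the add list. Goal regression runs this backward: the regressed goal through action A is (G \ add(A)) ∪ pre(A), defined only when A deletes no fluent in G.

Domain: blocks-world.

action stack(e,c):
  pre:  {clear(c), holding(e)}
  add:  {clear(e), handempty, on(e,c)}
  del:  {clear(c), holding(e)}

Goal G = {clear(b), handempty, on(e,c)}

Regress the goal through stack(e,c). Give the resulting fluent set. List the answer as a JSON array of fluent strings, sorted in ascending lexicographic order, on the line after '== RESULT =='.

Regress:
  G ∩ del = {}  (empty — regression defined)
  G \ add = {clear(b), handempty, on(e,c)} \ {clear(e), handempty, on(e,c)} = {clear(b)}
  ∪ pre   = {clear(b)} ∪ {clear(c), holding(e)}
          = {clear(b), clear(c), holding(e)}

== RESULT ==
["clear(b)", "clear(c)", "holding(e)"]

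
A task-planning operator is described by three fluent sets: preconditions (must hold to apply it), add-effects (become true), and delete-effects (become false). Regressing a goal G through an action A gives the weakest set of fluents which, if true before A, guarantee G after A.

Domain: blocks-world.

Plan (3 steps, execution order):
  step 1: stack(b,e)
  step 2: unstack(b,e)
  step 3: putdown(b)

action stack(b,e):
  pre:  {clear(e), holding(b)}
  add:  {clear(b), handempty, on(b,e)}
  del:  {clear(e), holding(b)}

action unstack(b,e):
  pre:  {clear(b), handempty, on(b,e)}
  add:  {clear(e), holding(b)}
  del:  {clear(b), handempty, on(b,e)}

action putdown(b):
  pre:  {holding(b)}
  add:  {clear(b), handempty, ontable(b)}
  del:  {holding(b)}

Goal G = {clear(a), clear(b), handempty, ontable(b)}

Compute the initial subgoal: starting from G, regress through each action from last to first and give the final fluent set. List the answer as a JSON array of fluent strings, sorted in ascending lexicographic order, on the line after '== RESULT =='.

Work backward from the goal:
  through step 3 (putdown(b)): drop {clear(b), handempty, ontable(b)}, keep {clear(a)}, require {holding(b)}
    → {clear(a), holding(b)}
  through step 2 (unstack(b,e)): drop {holding(b)}, keep {clear(a)}, require {clear(b), handempty, on(b,e)}
    → {clear(a), clear(b), handempty, on(b,e)}
  through step 1 (stack(b,e)): drop {clear(b), handempty, on(b,e)}, keep {clear(a)}, require {clear(e), holding(b)}
    → {clear(a), clear(e), holding(b)}

== RESULT ==
["clear(a)", "clear(e)", "holding(b)"]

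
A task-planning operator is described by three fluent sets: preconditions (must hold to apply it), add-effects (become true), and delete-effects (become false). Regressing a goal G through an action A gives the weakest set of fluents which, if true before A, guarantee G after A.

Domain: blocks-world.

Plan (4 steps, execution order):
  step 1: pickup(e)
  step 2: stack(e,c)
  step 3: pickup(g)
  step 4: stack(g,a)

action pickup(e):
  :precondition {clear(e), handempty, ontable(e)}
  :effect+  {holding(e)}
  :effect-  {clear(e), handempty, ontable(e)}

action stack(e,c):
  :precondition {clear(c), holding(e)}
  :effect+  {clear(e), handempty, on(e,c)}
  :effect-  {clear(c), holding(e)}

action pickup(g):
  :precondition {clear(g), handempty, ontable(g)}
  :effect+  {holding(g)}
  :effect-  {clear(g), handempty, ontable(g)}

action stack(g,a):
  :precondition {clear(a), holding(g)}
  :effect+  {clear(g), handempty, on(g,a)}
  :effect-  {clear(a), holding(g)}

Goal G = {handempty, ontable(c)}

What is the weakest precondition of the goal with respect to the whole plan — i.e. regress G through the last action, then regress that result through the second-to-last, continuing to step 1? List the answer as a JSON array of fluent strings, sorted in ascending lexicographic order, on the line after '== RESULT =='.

Work backward from the goal:
  through step 4 (stack(g,a)): drop {handempty}, keep {ontable(c)}, require {clear(a), holding(g)}
    → {clear(a), holding(g), ontable(c)}
  through step 3 (pickup(g)): drop {holding(g)}, keep {clear(a), ontable(c)}, require {clear(g), handempty, ontable(g)}
    → {clear(a), clear(g), handempty, ontable(c), ontable(g)}
  through step 2 (stack(e,c)): drop {handempty}, keep {clear(a), clear(g), ontable(c), ontable(g)}, require {clear(c), holding(e)}
    → {clear(a), clear(c), clear(g), holding(e), ontable(c), ontable(g)}
  through step 1 (pickup(e)): drop {holding(e)}, keep {clear(a), clear(c), clear(g), ontable(c), ontable(g)}, require {clear(e), handempty, ontable(e)}
    → {clear(a), clear(c), clear(e), clear(g), handempty, ontable(c), ontable(e), ontable(g)}

== RESULT ==
["clear(a)", "clear(c)", "clear(e)", "clear(g)", "handempty", "ontable(c)", "ontable(e)", "ontable(g)"]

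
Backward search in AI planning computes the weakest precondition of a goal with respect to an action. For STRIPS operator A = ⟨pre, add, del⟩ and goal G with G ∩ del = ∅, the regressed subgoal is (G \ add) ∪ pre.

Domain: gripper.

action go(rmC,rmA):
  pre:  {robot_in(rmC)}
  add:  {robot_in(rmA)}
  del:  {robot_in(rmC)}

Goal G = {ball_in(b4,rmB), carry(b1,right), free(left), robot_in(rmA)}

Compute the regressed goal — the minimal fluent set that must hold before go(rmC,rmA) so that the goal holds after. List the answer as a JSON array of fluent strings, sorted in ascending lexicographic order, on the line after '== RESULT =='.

Regress:
  G ∩ del = {}  (empty — regression defined)
  G \ add = {ball_in(b4,rmB), carry(b1,right), free(left), robot_in(rmA)} \ {robot_in(rmA)} = {ball_in(b4,rmB), carry(b1,right), free(left)}
  ∪ pre   = {ball_in(b4,rmB), carry(b1,right), free(left)} ∪ {robot_in(rmC)}
          = {ball_in(b4,rmB), carry(b1,right), free(left), robot_in(rmC)}

== RESULT ==
["ball_in(b4,rmB)", "carry(b1,right)", "free(left)", "robot_in(rmC)"]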